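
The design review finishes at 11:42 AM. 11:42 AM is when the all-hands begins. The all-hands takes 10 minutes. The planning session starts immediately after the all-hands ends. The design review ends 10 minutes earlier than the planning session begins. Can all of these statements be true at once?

Yes

The all-hands ends at 11:42 AM + 10 min = 11:52 AM.
So the planning session starts at 11:52 AM.
The design review ends at 11:52 AM − 10 min = 11:42 AM.
That matches the stated 11:42 AM, so the schedule is consistent.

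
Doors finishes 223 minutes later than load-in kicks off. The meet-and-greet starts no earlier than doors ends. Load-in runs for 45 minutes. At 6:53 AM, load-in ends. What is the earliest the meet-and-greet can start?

9:51 AM

Load-in starts at 6:53 AM − 45 min = 6:08 AM.
Doors ends at 6:08 AM + 223 min = 9:51 AM.
The meet-and-greet is bounded by doors, so the earliest it can start is 9:51 AM.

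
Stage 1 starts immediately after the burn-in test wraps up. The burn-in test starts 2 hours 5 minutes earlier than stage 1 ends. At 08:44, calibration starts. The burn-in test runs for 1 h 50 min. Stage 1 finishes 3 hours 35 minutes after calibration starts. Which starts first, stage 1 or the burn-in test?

Stage 1 ends at 08:44 + 215 min = 12:19.
The burn-in test starts at 12:19 − 125 min = 10:14.
The burn-in test ends at 10:14 + 110 min = 12:04.
So stage 1 starts at 12:04.
Stage 1 starts at 12:04 and the burn-in test starts at 10:14, so the burn-in test is first.

the burn-in test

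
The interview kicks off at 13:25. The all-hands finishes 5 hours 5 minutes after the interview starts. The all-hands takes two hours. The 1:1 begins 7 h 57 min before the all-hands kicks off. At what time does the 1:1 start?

The all-hands ends at 13:25 + 305 min = 18:30.
The all-hands starts at 18:30 − 120 min = 16:30.
The 1:1 starts at 16:30 − 477 min = 08:33.

08:33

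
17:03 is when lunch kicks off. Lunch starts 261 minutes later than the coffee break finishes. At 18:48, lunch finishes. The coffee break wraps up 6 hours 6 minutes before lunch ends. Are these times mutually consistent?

The coffee break ends at 18:48 − 366 min = 12:42.
Lunch starts at 12:42 + 261 min = 17:03.
That matches the stated 17:03, so the schedule is consistent.

Yes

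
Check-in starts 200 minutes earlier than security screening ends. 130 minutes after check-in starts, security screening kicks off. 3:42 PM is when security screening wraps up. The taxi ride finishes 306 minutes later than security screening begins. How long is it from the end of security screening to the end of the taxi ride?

Check-in starts at 3:42 PM − 200 min = 12:22 PM.
Security screening starts at 12:22 PM + 130 min = 2:32 PM.
The taxi ride ends at 2:32 PM + 306 min = 7:38 PM.
From 3:42 PM to 7:38 PM is 236 minutes.

236 minutes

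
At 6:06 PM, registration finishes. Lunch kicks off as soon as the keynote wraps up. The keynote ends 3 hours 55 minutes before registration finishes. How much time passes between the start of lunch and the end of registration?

3 h 55 min

The keynote ends at 6:06 PM − 235 min = 2:11 PM.
So lunch starts at 2:11 PM.
From 2:11 PM to 6:06 PM is 3 h 55 min.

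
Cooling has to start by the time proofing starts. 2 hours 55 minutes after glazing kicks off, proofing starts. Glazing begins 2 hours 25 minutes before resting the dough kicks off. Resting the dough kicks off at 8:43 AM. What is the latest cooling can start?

Glazing starts at 8:43 AM − 145 min = 6:18 AM.
Proofing starts at 6:18 AM + 175 min = 9:13 AM.
Cooling is bounded by proofing, so the latest it can start is 9:13 AM.

9:13 AM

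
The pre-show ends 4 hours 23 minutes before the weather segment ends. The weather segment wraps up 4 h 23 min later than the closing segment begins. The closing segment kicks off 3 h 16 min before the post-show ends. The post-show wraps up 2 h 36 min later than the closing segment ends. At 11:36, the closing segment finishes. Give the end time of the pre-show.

10:56

The post-show ends at 11:36 + 156 min = 14:12.
The closing segment starts at 14:12 − 196 min = 10:56.
The weather segment ends at 10:56 + 263 min = 15:19.
The pre-show ends at 15:19 − 263 min = 10:56.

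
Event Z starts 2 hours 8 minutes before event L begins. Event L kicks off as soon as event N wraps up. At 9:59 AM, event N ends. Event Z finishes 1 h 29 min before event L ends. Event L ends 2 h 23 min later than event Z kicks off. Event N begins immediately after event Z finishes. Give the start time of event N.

8:45 AM

Event L starts at 9:59 AM.
Event Z starts at 9:59 AM − 128 min = 7:51 AM.
Event L ends at 7:51 AM + 143 min = 10:14 AM.
Event Z ends at 10:14 AM − 89 min = 8:45 AM.
So event N starts at 8:45 AM.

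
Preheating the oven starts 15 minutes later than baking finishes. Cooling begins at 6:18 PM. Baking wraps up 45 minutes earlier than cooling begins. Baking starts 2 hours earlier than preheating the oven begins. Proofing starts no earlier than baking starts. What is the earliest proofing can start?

Baking ends at 6:18 PM − 45 min = 5:33 PM.
Preheating the oven starts at 5:33 PM + 15 min = 5:48 PM.
Baking starts at 5:48 PM − 120 min = 3:48 PM.
Proofing is bounded by baking, so the earliest it can start is 3:48 PM.

3:48 PM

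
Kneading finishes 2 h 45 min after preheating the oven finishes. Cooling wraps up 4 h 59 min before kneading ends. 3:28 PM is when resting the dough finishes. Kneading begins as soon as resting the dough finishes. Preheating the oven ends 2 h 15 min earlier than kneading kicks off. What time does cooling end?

Kneading starts at 3:28 PM.
Preheating the oven ends at 3:28 PM − 135 min = 1:13 PM.
Kneading ends at 1:13 PM + 165 min = 3:58 PM.
Cooling ends at 3:58 PM − 299 min = 10:59 AM.

10:59 AM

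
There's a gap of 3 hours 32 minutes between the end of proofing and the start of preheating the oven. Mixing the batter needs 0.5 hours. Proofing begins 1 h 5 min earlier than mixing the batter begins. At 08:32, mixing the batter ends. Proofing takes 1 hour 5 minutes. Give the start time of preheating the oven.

Mixing the batter starts at 08:32 − 30 min = 08:02.
Proofing starts at 08:02 − 65 min = 06:57.
Proofing ends at 06:57 + 65 min = 08:02.
Preheating the oven starts at 08:02 + 212 min = 11:34.

11:34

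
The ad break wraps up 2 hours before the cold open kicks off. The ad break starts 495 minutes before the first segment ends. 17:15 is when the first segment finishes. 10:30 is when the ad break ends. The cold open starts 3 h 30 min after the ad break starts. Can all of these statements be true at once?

Yes

The ad break starts at 17:15 − 495 min = 09:00.
The cold open starts at 09:00 + 210 min = 12:30.
The ad break ends at 12:30 − 120 min = 10:30.
That matches the stated 10:30, so the schedule is consistent.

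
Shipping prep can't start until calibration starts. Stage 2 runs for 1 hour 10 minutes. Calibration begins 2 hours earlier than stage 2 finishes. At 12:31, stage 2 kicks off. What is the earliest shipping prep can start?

Stage 2 ends at 12:31 + 70 min = 13:41.
Calibration starts at 13:41 − 120 min = 11:41.
Shipping prep is bounded by calibration, so the earliest it can start is 11:41.

11:41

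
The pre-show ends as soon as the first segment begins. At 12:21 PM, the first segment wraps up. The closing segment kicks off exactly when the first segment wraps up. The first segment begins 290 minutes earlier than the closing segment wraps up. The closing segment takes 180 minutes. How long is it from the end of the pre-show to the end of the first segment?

1 h 50 min

The closing segment starts at 12:21 PM.
The closing segment ends at 12:21 PM + 180 min = 3:21 PM.
The first segment starts at 3:21 PM − 290 min = 10:31 AM.
So the pre-show ends at 10:31 AM.
From 10:31 AM to 12:21 PM is 1 h 50 min.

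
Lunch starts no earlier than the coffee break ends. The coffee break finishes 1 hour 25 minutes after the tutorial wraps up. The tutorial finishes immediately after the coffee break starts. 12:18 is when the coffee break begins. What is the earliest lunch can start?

13:43

The tutorial ends at 12:18.
The coffee break ends at 12:18 + 85 min = 13:43.
Lunch is bounded by the coffee break, so the earliest it can start is 13:43.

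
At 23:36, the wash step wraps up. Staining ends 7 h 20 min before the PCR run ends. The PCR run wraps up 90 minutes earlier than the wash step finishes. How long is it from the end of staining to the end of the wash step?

530 minutes

The PCR run ends at 23:36 − 90 min = 22:06.
Staining ends at 22:06 − 440 min = 14:46.
From 14:46 to 23:36 is 530 minutes.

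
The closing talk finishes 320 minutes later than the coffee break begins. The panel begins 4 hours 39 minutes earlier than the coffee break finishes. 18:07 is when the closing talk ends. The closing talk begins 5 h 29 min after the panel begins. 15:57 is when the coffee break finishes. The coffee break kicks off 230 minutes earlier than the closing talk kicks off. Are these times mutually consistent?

No

The panel starts at 15:57 − 279 min = 11:18.
The closing talk starts at 11:18 + 329 min = 16:47.
The coffee break starts at 16:47 − 230 min = 12:57.
The closing talk ends at 12:57 + 320 min = 18:17.
But the closing talk is also said to end at 18:07 — a 10-minute conflict.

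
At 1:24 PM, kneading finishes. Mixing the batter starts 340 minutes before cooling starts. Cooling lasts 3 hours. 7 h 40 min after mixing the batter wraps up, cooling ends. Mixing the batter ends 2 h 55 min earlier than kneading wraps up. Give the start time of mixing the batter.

Mixing the batter ends at 1:24 PM − 175 min = 10:29 AM.
Cooling ends at 10:29 AM + 460 min = 6:09 PM.
Cooling starts at 6:09 PM − 180 min = 3:09 PM.
Mixing the batter starts at 3:09 PM − 340 min = 9:29 AM.

9:29 AM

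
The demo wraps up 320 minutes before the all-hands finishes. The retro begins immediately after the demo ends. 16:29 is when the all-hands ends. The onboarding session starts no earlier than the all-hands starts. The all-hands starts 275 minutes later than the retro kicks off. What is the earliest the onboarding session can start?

The demo ends at 16:29 − 320 min = 11:09.
So the retro starts at 11:09.
The all-hands starts at 11:09 + 275 min = 15:44.
The onboarding session is bounded by the all-hands, so the earliest it can start is 15:44.

15:44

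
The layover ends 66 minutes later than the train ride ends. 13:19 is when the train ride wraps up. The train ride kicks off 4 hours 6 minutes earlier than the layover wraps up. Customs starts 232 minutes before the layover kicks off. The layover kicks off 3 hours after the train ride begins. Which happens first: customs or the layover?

customs

The layover ends at 13:19 + 66 min = 14:25.
The train ride starts at 14:25 − 246 min = 10:19.
The layover starts at 10:19 + 180 min = 13:19.
Customs starts at 13:19 − 232 min = 09:27.
Customs starts at 09:27 and the layover starts at 13:19, so customs is first.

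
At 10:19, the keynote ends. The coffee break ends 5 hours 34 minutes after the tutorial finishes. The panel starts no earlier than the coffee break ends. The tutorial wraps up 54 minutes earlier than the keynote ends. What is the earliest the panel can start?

The tutorial ends at 10:19 − 54 min = 09:25.
The coffee break ends at 09:25 + 334 min = 14:59.
The panel is bounded by the coffee break, so the earliest it can start is 14:59.

14:59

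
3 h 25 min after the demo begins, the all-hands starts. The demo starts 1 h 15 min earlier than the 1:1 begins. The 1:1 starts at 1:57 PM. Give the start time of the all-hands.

The demo starts at 1:57 PM − 75 min = 12:42 PM.
The all-hands starts at 12:42 PM + 205 min = 4:07 PM.

4:07 PM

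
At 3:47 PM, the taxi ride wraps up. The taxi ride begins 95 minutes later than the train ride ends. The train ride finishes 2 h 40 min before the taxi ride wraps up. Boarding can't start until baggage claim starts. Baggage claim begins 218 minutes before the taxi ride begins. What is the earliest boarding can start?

11:04 AM

The train ride ends at 3:47 PM − 160 min = 1:07 PM.
The taxi ride starts at 1:07 PM + 95 min = 2:42 PM.
Baggage claim starts at 2:42 PM − 218 min = 11:04 AM.
Boarding is bounded by baggage claim, so the earliest it can start is 11:04 AM.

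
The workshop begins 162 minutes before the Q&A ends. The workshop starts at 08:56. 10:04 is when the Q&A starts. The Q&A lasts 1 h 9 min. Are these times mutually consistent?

The Q&A ends at 10:04 + 69 min = 11:13.
The workshop starts at 11:13 − 162 min = 08:31.
But the workshop is also said to start at 08:56 — a 25-minute conflict.

No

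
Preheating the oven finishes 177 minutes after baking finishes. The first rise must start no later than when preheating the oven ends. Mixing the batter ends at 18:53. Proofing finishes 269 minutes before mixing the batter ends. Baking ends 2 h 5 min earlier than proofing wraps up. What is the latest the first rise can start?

Proofing ends at 18:53 − 269 min = 14:24.
Baking ends at 14:24 − 125 min = 12:19.
Preheating the oven ends at 12:19 + 177 min = 15:16.
The first rise is bounded by preheating the oven, so the latest it can start is 15:16.

15:16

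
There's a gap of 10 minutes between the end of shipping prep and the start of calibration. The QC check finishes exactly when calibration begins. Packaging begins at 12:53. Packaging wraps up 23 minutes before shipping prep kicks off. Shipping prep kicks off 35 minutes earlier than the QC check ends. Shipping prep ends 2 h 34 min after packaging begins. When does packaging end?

Shipping prep ends at 12:53 + 154 min = 15:27.
Calibration starts at 15:27 + 10 min = 15:37.
So the QC check ends at 15:37.
Shipping prep starts at 15:37 − 35 min = 15:02.
Packaging ends at 15:02 − 23 min = 14:39.

14:39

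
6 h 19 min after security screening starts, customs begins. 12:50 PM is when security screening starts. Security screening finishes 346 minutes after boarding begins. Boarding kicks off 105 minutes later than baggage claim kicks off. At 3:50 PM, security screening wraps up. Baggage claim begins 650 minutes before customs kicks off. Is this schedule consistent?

Yes

Customs starts at 12:50 PM + 379 min = 7:09 PM.
Baggage claim starts at 7:09 PM − 650 min = 8:19 AM.
Boarding starts at 8:19 AM + 105 min = 10:04 AM.
Security screening ends at 10:04 AM + 346 min = 3:50 PM.
That matches the stated 3:50 PM, so the schedule is consistent.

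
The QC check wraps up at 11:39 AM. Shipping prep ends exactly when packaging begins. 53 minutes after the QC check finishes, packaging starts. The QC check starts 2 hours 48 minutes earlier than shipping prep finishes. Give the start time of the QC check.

Packaging starts at 11:39 AM + 53 min = 12:32 PM.
So shipping prep ends at 12:32 PM.
The QC check starts at 12:32 PM − 168 min = 9:44 AM.

9:44 AM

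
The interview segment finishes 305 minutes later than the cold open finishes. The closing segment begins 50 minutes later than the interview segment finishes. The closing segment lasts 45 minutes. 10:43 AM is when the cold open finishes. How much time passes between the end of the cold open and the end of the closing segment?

The interview segment ends at 10:43 AM + 305 min = 3:48 PM.
The closing segment starts at 3:48 PM + 50 min = 4:38 PM.
The closing segment ends at 4:38 PM + 45 min = 5:23 PM.
From 10:43 AM to 5:23 PM is 400 minutes.

400 minutes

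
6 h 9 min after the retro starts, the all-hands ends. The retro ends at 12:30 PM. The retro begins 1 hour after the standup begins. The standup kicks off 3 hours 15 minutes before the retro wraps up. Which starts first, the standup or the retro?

The standup starts at 12:30 PM − 195 min = 9:15 AM.
The retro starts at 9:15 AM + 60 min = 10:15 AM.
The standup starts at 9:15 AM and the retro starts at 10:15 AM, so the standup is first.

the standup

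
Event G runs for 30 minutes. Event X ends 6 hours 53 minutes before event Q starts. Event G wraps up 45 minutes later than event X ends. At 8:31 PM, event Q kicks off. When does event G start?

1:53 PM

Event X ends at 8:31 PM − 413 min = 1:38 PM.
Event G ends at 1:38 PM + 45 min = 2:23 PM.
Event G starts at 2:23 PM − 30 min = 1:53 PM.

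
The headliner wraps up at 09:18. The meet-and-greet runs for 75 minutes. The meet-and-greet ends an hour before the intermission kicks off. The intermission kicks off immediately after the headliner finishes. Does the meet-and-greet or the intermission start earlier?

The intermission starts at 09:18.
The meet-and-greet ends at 09:18 − 60 min = 08:18.
The meet-and-greet starts at 08:18 − 75 min = 07:03.
The meet-and-greet starts at 07:03 and the intermission starts at 09:18, so the meet-and-greet is first.

the meet-and-greet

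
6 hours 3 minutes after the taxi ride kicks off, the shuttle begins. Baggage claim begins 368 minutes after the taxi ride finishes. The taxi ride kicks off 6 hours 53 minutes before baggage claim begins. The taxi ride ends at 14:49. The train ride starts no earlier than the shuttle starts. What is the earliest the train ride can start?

Baggage claim starts at 14:49 + 368 min = 20:57.
The taxi ride starts at 20:57 − 413 min = 14:04.
The shuttle starts at 14:04 + 363 min = 20:07.
The train ride is bounded by the shuttle, so the earliest it can start is 20:07.

20:07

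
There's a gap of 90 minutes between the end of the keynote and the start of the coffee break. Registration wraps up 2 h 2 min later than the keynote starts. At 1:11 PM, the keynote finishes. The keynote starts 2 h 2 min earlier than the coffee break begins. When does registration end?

2:41 PM

The coffee break starts at 1:11 PM + 90 min = 2:41 PM.
The keynote starts at 2:41 PM − 122 min = 12:39 PM.
Registration ends at 12:39 PM + 122 min = 2:41 PM.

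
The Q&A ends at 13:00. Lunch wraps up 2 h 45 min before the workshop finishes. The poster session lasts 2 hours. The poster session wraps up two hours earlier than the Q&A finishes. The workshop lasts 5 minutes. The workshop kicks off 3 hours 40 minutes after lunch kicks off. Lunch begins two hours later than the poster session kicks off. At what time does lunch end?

12:00

The poster session ends at 13:00 − 120 min = 11:00.
The poster session starts at 11:00 − 120 min = 09:00.
Lunch starts at 09:00 + 120 min = 11:00.
The workshop starts at 11:00 + 220 min = 14:40.
The workshop ends at 14:40 + 5 min = 14:45.
Lunch ends at 14:45 − 165 min = 12:00.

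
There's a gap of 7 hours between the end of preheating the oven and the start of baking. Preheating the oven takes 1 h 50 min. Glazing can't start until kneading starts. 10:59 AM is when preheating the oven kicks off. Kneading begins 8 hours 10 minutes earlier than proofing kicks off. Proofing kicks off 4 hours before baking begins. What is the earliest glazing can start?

Preheating the oven ends at 10:59 AM + 110 min = 12:49 PM.
Baking starts at 12:49 PM + 420 min = 7:49 PM.
Proofing starts at 7:49 PM − 240 min = 3:49 PM.
Kneading starts at 3:49 PM − 490 min = 7:39 AM.
Glazing is bounded by kneading, so the earliest it can start is 7:39 AM.

7:39 AM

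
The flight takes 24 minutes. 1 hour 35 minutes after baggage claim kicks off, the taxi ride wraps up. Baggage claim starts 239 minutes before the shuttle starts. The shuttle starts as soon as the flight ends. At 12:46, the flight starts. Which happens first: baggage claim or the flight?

The flight ends at 12:46 + 24 min = 13:10.
So the shuttle starts at 13:10.
Baggage claim starts at 13:10 − 239 min = 09:11.
Baggage claim starts at 09:11 and the flight starts at 12:46, so baggage claim is first.

baggage claim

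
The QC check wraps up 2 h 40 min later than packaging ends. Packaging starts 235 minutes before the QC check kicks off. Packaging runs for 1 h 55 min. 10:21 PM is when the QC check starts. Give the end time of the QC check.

11:01 PM

Packaging starts at 10:21 PM − 235 min = 6:26 PM.
Packaging ends at 6:26 PM + 115 min = 8:21 PM.
The QC check ends at 8:21 PM + 160 min = 11:01 PM.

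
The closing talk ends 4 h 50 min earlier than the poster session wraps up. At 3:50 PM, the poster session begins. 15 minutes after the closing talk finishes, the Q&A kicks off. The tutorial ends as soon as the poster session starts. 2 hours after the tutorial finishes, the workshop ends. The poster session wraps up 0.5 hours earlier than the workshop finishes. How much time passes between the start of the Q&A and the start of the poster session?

3 h 5 min

The tutorial ends at 3:50 PM.
The workshop ends at 3:50 PM + 120 min = 5:50 PM.
The poster session ends at 5:50 PM − 30 min = 5:20 PM.
The closing talk ends at 5:20 PM − 290 min = 12:30 PM.
The Q&A starts at 12:30 PM + 15 min = 12:45 PM.
From 12:45 PM to 3:50 PM is 3 h 5 min.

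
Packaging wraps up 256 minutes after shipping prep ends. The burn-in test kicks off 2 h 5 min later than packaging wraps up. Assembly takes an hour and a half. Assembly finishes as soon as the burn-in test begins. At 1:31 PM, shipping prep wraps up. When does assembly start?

Packaging ends at 1:31 PM + 256 min = 5:47 PM.
The burn-in test starts at 5:47 PM + 125 min = 7:52 PM.
So assembly ends at 7:52 PM.
Assembly starts at 7:52 PM − 90 min = 6:22 PM.

6:22 PM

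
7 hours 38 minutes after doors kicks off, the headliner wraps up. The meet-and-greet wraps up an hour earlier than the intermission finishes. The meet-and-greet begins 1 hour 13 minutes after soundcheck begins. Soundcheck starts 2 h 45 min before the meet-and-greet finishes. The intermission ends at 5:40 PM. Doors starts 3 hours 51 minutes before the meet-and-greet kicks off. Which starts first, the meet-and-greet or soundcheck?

The meet-and-greet ends at 5:40 PM − 60 min = 4:40 PM.
Soundcheck starts at 4:40 PM − 165 min = 1:55 PM.
The meet-and-greet starts at 1:55 PM + 73 min = 3:08 PM.
The meet-and-greet starts at 3:08 PM and soundcheck starts at 1:55 PM, so soundcheck is first.

soundcheck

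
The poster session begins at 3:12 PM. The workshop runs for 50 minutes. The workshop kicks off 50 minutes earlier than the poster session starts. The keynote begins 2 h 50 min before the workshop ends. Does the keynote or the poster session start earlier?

The workshop starts at 3:12 PM − 50 min = 2:22 PM.
The workshop ends at 2:22 PM + 50 min = 3:12 PM.
The keynote starts at 3:12 PM − 170 min = 12:22 PM.
The keynote starts at 12:22 PM and the poster session starts at 3:12 PM, so the keynote is first.

the keynote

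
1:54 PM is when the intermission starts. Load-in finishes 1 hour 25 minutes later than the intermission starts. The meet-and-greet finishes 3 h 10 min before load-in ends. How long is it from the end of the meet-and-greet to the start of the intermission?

Load-in ends at 1:54 PM + 85 min = 3:19 PM.
The meet-and-greet ends at 3:19 PM − 190 min = 12:09 PM.
From 12:09 PM to 1:54 PM is 1 h 45 min.

1 h 45 min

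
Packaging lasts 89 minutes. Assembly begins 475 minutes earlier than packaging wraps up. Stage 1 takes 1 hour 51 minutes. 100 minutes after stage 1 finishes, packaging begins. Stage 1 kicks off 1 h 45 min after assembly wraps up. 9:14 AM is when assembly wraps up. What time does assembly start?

Stage 1 starts at 9:14 AM + 105 min = 10:59 AM.
Stage 1 ends at 10:59 AM + 111 min = 12:50 PM.
Packaging starts at 12:50 PM + 100 min = 2:30 PM.
Packaging ends at 2:30 PM + 89 min = 3:59 PM.
Assembly starts at 3:59 PM − 475 min = 8:04 AM.

8:04 AM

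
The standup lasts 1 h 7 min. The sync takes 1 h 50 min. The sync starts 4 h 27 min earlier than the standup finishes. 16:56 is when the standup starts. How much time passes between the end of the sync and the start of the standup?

1 hour 30 minutes

The standup ends at 16:56 + 67 min = 18:03.
The sync starts at 18:03 − 267 min = 13:36.
The sync ends at 13:36 + 110 min = 15:26.
From 15:26 to 16:56 is 1 hour 30 minutes.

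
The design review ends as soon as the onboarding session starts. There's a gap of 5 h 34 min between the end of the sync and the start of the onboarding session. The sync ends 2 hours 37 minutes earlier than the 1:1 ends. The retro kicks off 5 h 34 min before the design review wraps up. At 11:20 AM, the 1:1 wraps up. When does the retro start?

8:43 AM

The sync ends at 11:20 AM − 157 min = 8:43 AM.
The onboarding session starts at 8:43 AM + 334 min = 2:17 PM.
So the design review ends at 2:17 PM.
The retro starts at 2:17 PM − 334 min = 8:43 AM.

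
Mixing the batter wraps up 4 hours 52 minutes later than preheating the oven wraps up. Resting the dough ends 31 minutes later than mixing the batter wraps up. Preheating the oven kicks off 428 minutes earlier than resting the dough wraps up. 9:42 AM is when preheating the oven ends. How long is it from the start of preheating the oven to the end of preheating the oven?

Mixing the batter ends at 9:42 AM + 292 min = 2:34 PM.
Resting the dough ends at 2:34 PM + 31 min = 3:05 PM.
Preheating the oven starts at 3:05 PM − 428 min = 7:57 AM.
From 7:57 AM to 9:42 AM is 1 hour 45 minutes.

1 hour 45 minutes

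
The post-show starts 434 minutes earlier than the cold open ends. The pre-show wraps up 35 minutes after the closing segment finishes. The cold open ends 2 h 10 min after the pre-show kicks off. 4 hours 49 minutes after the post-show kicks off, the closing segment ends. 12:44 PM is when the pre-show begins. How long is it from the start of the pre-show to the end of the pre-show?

The cold open ends at 12:44 PM + 130 min = 2:54 PM.
The post-show starts at 2:54 PM − 434 min = 7:40 AM.
The closing segment ends at 7:40 AM + 289 min = 12:29 PM.
The pre-show ends at 12:29 PM + 35 min = 1:04 PM.
From 12:44 PM to 1:04 PM is 20 minutes.

20 minutes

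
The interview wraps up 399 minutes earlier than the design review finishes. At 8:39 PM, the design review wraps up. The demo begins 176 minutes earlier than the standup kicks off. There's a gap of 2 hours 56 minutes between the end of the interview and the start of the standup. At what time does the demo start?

The interview ends at 8:39 PM − 399 min = 2:00 PM.
The standup starts at 2:00 PM + 176 min = 4:56 PM.
The demo starts at 4:56 PM − 176 min = 2:00 PM.

2:00 PM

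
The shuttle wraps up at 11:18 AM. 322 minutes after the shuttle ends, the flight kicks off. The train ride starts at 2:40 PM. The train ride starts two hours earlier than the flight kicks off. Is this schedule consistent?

Yes

The flight starts at 11:18 AM + 322 min = 4:40 PM.
The train ride starts at 4:40 PM − 120 min = 2:40 PM.
That matches the stated 2:40 PM, so the schedule is consistent.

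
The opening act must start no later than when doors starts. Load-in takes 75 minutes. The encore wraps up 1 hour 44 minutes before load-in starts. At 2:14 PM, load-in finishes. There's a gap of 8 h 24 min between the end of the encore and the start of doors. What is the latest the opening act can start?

Load-in starts at 2:14 PM − 75 min = 12:59 PM.
The encore ends at 12:59 PM − 104 min = 11:15 AM.
Doors starts at 11:15 AM + 504 min = 7:39 PM.
The opening act is bounded by doors, so the latest it can start is 7:39 PM.

7:39 PM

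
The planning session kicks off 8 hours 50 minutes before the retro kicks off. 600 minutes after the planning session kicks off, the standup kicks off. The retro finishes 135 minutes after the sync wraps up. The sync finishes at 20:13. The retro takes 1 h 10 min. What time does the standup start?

22:28

The retro ends at 20:13 + 135 min = 22:28.
The retro starts at 22:28 − 70 min = 21:18.
The planning session starts at 21:18 − 530 min = 12:28.
The standup starts at 12:28 + 600 min = 22:28.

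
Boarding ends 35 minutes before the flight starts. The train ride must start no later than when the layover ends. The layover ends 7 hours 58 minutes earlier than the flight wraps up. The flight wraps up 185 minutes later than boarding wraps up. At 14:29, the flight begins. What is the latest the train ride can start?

Boarding ends at 14:29 − 35 min = 13:54.
The flight ends at 13:54 + 185 min = 16:59.
The layover ends at 16:59 − 478 min = 09:01.
The train ride is bounded by the layover, so the latest it can start is 09:01.

09:01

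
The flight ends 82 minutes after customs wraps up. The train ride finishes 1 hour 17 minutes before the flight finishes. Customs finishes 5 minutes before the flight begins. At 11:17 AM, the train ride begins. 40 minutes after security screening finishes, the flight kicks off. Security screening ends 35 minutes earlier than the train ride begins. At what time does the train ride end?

Security screening ends at 11:17 AM − 35 min = 10:42 AM.
The flight starts at 10:42 AM + 40 min = 11:22 AM.
Customs ends at 11:22 AM − 5 min = 11:17 AM.
The flight ends at 11:17 AM + 82 min = 12:39 PM.
The train ride ends at 12:39 PM − 77 min = 11:22 AM.

11:22 AM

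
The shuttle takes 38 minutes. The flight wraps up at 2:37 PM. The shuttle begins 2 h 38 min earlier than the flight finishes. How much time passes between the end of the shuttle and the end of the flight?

The shuttle starts at 2:37 PM − 158 min = 11:59 AM.
The shuttle ends at 11:59 AM + 38 min = 12:37 PM.
From 12:37 PM to 2:37 PM is 120 minutes.

120 minutes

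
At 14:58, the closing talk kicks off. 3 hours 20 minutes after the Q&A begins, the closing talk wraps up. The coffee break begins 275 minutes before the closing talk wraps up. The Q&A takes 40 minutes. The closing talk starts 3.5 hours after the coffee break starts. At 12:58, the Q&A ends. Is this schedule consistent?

The Q&A starts at 12:58 − 40 min = 12:18.
The closing talk ends at 12:18 + 200 min = 15:38.
The coffee break starts at 15:38 − 275 min = 11:03.
The closing talk starts at 11:03 + 210 min = 14:33.
But the closing talk is also said to start at 14:58 — a 25-minute conflict.

No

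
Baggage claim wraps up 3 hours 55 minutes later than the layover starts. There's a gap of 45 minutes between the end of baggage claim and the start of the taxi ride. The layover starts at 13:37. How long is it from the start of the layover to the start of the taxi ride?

4 h 40 min

Baggage claim ends at 13:37 + 235 min = 17:32.
The taxi ride starts at 17:32 + 45 min = 18:17.
From 13:37 to 18:17 is 4 h 40 min.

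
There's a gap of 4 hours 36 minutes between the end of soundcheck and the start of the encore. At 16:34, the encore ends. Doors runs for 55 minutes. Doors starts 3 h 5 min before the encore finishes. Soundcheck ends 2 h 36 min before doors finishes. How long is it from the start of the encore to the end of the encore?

Doors starts at 16:34 − 185 min = 13:29.
Doors ends at 13:29 + 55 min = 14:24.
Soundcheck ends at 14:24 − 156 min = 11:48.
The encore starts at 11:48 + 276 min = 16:24.
From 16:24 to 16:34 is 10 minutes.

10 minutes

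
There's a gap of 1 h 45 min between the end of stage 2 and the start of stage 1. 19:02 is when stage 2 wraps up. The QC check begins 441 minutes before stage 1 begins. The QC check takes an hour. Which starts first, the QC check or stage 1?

Stage 1 starts at 19:02 + 105 min = 20:47.
The QC check starts at 20:47 − 441 min = 13:26.
The QC check starts at 13:26 and stage 1 starts at 20:47, so the QC check is first.

the QC check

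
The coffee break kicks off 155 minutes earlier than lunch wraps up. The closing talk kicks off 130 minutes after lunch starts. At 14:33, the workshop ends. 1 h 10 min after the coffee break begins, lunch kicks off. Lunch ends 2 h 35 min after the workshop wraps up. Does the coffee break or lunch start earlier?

the coffee break

Lunch ends at 14:33 + 155 min = 17:08.
The coffee break starts at 17:08 − 155 min = 14:33.
Lunch starts at 14:33 + 70 min = 15:43.
The coffee break starts at 14:33 and lunch starts at 15:43, so the coffee break is first.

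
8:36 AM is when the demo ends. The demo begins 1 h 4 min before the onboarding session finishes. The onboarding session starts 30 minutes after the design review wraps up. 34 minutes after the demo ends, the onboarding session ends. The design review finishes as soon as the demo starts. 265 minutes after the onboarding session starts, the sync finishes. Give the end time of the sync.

1:01 PM

The onboarding session ends at 8:36 AM + 34 min = 9:10 AM.
The demo starts at 9:10 AM − 64 min = 8:06 AM.
So the design review ends at 8:06 AM.
The onboarding session starts at 8:06 AM + 30 min = 8:36 AM.
The sync ends at 8:36 AM + 265 min = 1:01 PM.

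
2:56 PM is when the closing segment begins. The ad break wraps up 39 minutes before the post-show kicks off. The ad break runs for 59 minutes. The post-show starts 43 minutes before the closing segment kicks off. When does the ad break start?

12:35 PM

The post-show starts at 2:56 PM − 43 min = 2:13 PM.
The ad break ends at 2:13 PM − 39 min = 1:34 PM.
The ad break starts at 1:34 PM − 59 min = 12:35 PM.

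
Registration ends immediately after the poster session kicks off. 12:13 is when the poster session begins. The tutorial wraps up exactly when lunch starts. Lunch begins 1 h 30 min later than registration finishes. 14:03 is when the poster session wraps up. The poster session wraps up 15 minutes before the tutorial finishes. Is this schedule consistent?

Registration ends at 12:13.
Lunch starts at 12:13 + 90 min = 13:43.
So the tutorial ends at 13:43.
The poster session ends at 13:43 − 15 min = 13:28.
But the poster session is also said to end at 14:03 — a 35-minute conflict.

No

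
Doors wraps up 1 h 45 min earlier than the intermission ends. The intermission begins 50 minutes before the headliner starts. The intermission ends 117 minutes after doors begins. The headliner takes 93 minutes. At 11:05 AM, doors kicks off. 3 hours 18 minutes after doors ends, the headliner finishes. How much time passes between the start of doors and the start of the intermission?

The intermission ends at 11:05 AM + 117 min = 1:02 PM.
Doors ends at 1:02 PM − 105 min = 11:17 AM.
The headliner ends at 11:17 AM + 198 min = 2:35 PM.
The headliner starts at 2:35 PM − 93 min = 1:02 PM.
The intermission starts at 1:02 PM − 50 min = 12:12 PM.
From 11:05 AM to 12:12 PM is 1 hour 7 minutes.

1 hour 7 minutes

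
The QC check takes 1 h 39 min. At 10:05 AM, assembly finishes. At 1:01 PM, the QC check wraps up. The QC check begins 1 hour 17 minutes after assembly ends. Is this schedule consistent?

The QC check starts at 10:05 AM + 77 min = 11:22 AM.
The QC check ends at 11:22 AM + 99 min = 1:01 PM.
That matches the stated 1:01 PM, so the schedule is consistent.

Yes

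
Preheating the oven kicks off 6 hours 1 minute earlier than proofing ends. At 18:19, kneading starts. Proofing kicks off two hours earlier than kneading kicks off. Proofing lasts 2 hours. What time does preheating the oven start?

Proofing starts at 18:19 − 120 min = 16:19.
Proofing ends at 16:19 + 120 min = 18:19.
Preheating the oven starts at 18:19 − 361 min = 12:18.

12:18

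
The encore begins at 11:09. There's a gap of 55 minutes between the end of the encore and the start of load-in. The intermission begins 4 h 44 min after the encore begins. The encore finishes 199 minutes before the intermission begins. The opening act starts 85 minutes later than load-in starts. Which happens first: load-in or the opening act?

load-in

The intermission starts at 11:09 + 284 min = 15:53.
The encore ends at 15:53 − 199 min = 12:34.
Load-in starts at 12:34 + 55 min = 13:29.
The opening act starts at 13:29 + 85 min = 14:54.
Load-in starts at 13:29 and the opening act starts at 14:54, so load-in is first.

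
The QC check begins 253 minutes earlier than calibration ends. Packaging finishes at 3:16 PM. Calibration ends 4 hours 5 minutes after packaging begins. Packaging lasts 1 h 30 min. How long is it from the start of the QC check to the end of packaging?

Packaging starts at 3:16 PM − 90 min = 1:46 PM.
Calibration ends at 1:46 PM + 245 min = 5:51 PM.
The QC check starts at 5:51 PM − 253 min = 1:38 PM.
From 1:38 PM to 3:16 PM is 1 hour 38 minutes.

1 hour 38 minutes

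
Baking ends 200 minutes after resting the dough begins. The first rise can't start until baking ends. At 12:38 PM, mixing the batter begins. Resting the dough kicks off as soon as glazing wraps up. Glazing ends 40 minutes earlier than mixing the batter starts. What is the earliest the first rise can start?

Glazing ends at 12:38 PM − 40 min = 11:58 AM.
So resting the dough starts at 11:58 AM.
Baking ends at 11:58 AM + 200 min = 3:18 PM.
The first rise is bounded by baking, so the earliest it can start is 3:18 PM.

3:18 PM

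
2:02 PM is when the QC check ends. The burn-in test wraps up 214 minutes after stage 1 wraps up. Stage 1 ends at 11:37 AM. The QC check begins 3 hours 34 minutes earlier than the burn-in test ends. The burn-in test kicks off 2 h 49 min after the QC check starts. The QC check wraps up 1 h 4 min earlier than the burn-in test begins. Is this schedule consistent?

The burn-in test ends at 11:37 AM + 214 min = 3:11 PM.
The QC check starts at 3:11 PM − 214 min = 11:37 AM.
The burn-in test starts at 11:37 AM + 169 min = 2:26 PM.
The QC check ends at 2:26 PM − 64 min = 1:22 PM.
But the QC check is also said to end at 2:02 PM — a 40-minute conflict.

No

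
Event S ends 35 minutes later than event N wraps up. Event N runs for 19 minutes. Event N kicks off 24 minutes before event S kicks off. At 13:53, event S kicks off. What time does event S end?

Event N starts at 13:53 − 24 min = 13:29.
Event N ends at 13:29 + 19 min = 13:48.
Event S ends at 13:48 + 35 min = 14:23.

14:23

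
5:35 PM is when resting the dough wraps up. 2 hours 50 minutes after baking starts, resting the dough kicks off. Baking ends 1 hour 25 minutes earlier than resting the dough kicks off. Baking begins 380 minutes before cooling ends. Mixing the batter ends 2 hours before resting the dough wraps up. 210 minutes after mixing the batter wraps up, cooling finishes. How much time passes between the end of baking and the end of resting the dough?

Mixing the batter ends at 5:35 PM − 120 min = 3:35 PM.
Cooling ends at 3:35 PM + 210 min = 7:05 PM.
Baking starts at 7:05 PM − 380 min = 12:45 PM.
Resting the dough starts at 12:45 PM + 170 min = 3:35 PM.
Baking ends at 3:35 PM − 85 min = 2:10 PM.
From 2:10 PM to 5:35 PM is 205 minutes.

205 minutes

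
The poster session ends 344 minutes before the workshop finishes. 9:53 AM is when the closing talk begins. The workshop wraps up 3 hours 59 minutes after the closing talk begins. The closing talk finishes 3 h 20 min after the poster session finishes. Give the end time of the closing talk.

11:28 AM

The workshop ends at 9:53 AM + 239 min = 1:52 PM.
The poster session ends at 1:52 PM − 344 min = 8:08 AM.
The closing talk ends at 8:08 AM + 200 min = 11:28 AM.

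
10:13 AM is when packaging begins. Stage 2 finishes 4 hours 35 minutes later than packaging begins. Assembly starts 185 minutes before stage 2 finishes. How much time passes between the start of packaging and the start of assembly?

Stage 2 ends at 10:13 AM + 275 min = 2:48 PM.
Assembly starts at 2:48 PM − 185 min = 11:43 AM.
From 10:13 AM to 11:43 AM is 1 hour 30 minutes.

1 hour 30 minutes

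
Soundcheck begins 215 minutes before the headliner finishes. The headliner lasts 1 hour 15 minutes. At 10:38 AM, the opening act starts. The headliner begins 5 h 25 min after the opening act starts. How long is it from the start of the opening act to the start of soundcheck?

185 minutes

The headliner starts at 10:38 AM + 325 min = 4:03 PM.
The headliner ends at 4:03 PM + 75 min = 5:18 PM.
Soundcheck starts at 5:18 PM − 215 min = 1:43 PM.
From 10:38 AM to 1:43 PM is 185 minutes.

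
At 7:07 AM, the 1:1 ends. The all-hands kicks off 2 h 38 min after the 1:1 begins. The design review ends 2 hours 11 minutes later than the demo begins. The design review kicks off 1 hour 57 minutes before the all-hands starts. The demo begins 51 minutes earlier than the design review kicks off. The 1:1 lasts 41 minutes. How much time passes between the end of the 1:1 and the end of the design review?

The 1:1 starts at 7:07 AM − 41 min = 6:26 AM.
The all-hands starts at 6:26 AM + 158 min = 9:04 AM.
The design review starts at 9:04 AM − 117 min = 7:07 AM.
The demo starts at 7:07 AM − 51 min = 6:16 AM.
The design review ends at 6:16 AM + 131 min = 8:27 AM.
From 7:07 AM to 8:27 AM is 1 hour 20 minutes.

1 hour 20 minutes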